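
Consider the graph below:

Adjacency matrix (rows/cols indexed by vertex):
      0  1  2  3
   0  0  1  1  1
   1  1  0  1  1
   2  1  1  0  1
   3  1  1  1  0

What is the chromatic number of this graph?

The graph has a maximum clique of size 4 (lower bound on chromatic number).
A valid 4-coloring: {0: 0, 1: 1, 2: 2, 3: 3}.
Chromatic number = 4.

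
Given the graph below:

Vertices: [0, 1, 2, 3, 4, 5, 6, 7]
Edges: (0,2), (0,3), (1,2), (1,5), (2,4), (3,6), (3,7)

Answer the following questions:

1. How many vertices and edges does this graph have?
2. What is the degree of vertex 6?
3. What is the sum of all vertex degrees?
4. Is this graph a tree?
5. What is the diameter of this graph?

Count: 8 vertices, 7 edges.
Vertex 6 has neighbors [3], degree = 1.
Handshaking lemma: 2 * 7 = 14.
A graph is a tree iff it is connected and has exactly n-1 edges. This graph is connected (all 8 vertices in one component) and has 8-1 = 7 edges. It is a tree.
Diameter (longest shortest path) = 5.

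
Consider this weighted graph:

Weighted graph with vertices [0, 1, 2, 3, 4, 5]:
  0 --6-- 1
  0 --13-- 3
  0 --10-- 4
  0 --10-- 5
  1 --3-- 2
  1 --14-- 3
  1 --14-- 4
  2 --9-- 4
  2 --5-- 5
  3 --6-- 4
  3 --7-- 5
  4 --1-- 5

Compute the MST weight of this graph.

Applying Kruskal's algorithm (sort edges by weight, add if no cycle):
  Add (4,5) w=1
  Add (1,2) w=3
  Add (2,5) w=5
  Add (0,1) w=6
  Add (3,4) w=6
  Skip (3,5) w=7 (creates cycle)
  Skip (2,4) w=9 (creates cycle)
  Skip (0,4) w=10 (creates cycle)
  Skip (0,5) w=10 (creates cycle)
  Skip (0,3) w=13 (creates cycle)
  Skip (1,3) w=14 (creates cycle)
  Skip (1,4) w=14 (creates cycle)
MST weight = 21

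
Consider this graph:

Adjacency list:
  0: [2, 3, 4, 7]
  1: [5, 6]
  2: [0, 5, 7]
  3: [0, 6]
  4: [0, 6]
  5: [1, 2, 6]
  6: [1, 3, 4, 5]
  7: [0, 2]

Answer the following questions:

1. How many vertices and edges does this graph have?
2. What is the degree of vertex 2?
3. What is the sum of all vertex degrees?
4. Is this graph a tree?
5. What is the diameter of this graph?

Count: 8 vertices, 11 edges.
Vertex 2 has neighbors [0, 5, 7], degree = 3.
Handshaking lemma: 2 * 11 = 22.
A tree on 8 vertices has 7 edges. This graph has 11 edges (4 extra). Not a tree.
Diameter (longest shortest path) = 3.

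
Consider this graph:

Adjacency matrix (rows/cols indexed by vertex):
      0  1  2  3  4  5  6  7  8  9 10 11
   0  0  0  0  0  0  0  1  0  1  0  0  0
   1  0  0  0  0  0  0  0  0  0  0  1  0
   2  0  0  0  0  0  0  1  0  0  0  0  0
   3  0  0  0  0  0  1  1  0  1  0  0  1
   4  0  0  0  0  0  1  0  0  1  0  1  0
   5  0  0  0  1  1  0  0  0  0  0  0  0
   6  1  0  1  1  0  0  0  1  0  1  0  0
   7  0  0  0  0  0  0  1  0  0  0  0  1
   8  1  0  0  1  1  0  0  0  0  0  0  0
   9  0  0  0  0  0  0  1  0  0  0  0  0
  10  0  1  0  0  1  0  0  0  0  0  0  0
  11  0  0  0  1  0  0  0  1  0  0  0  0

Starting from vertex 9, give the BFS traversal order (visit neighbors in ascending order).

BFS from vertex 9 (neighbors processed in ascending order):
Visit order: 9, 6, 0, 2, 3, 7, 8, 5, 11, 4, 10, 1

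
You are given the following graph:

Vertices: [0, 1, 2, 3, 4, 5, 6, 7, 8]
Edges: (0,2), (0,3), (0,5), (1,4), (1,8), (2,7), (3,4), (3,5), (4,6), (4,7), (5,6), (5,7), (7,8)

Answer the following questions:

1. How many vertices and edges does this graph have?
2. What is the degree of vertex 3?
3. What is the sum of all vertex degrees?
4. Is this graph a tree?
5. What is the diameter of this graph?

Count: 9 vertices, 13 edges.
Vertex 3 has neighbors [0, 4, 5], degree = 3.
Handshaking lemma: 2 * 13 = 26.
A tree on 9 vertices has 8 edges. This graph has 13 edges (5 extra). Not a tree.
Diameter (longest shortest path) = 3.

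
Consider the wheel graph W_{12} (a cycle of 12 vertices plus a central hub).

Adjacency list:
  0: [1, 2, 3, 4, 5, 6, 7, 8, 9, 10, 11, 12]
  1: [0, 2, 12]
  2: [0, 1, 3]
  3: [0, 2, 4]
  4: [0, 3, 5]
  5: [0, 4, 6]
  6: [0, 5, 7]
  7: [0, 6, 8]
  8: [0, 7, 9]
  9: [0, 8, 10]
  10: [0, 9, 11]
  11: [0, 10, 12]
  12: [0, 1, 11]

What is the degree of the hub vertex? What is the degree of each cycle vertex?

The hub connects to all 12 cycle vertices, so deg(hub) = 12.
Each cycle vertex connects to 2 neighbors on the cycle plus the hub, so deg(cycle vertex) = 3.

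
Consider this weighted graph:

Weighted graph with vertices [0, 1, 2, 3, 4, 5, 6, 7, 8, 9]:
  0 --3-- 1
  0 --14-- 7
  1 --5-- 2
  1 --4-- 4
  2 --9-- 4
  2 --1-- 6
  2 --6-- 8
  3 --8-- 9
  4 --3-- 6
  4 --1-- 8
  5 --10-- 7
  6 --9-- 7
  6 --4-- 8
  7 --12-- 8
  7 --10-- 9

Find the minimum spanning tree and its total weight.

Applying Kruskal's algorithm (sort edges by weight, add if no cycle):
  Add (2,6) w=1
  Add (4,8) w=1
  Add (0,1) w=3
  Add (4,6) w=3
  Add (1,4) w=4
  Skip (6,8) w=4 (creates cycle)
  Skip (1,2) w=5 (creates cycle)
  Skip (2,8) w=6 (creates cycle)
  Add (3,9) w=8
  Skip (2,4) w=9 (creates cycle)
  Add (6,7) w=9
  Add (5,7) w=10
  Add (7,9) w=10
  Skip (7,8) w=12 (creates cycle)
  Skip (0,7) w=14 (creates cycle)
MST weight = 49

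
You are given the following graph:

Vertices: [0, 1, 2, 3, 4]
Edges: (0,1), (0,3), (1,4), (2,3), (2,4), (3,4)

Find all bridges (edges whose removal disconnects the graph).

No bridges found. The graph is 2-edge-connected (no single edge removal disconnects it).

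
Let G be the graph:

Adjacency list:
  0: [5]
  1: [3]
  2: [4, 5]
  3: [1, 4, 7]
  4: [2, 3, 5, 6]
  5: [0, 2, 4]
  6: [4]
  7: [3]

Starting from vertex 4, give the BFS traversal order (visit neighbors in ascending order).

BFS from vertex 4 (neighbors processed in ascending order):
Visit order: 4, 2, 3, 5, 6, 1, 7, 0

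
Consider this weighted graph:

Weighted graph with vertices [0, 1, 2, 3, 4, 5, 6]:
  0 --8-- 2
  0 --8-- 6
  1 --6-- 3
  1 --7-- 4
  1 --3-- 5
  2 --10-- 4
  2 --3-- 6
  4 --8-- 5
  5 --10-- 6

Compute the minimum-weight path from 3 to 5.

Using Dijkstra's algorithm from vertex 3:
Shortest path: 3 -> 1 -> 5
Total weight: 6 + 3 = 9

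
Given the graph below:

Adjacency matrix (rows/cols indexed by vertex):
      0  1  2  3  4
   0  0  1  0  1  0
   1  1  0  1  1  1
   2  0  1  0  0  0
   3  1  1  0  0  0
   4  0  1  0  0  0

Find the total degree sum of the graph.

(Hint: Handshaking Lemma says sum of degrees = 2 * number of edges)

Count edges: 5 edges.
By Handshaking Lemma: sum of degrees = 2 * 5 = 10.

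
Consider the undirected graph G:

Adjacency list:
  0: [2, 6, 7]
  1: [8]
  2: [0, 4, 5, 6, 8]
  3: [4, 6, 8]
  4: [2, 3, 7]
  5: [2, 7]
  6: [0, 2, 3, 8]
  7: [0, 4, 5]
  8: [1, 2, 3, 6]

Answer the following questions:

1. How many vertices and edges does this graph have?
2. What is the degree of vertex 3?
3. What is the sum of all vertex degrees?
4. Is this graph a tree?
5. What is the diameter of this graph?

Count: 9 vertices, 14 edges.
Vertex 3 has neighbors [4, 6, 8], degree = 3.
Handshaking lemma: 2 * 14 = 28.
A tree on 9 vertices has 8 edges. This graph has 14 edges (6 extra). Not a tree.
Diameter (longest shortest path) = 4.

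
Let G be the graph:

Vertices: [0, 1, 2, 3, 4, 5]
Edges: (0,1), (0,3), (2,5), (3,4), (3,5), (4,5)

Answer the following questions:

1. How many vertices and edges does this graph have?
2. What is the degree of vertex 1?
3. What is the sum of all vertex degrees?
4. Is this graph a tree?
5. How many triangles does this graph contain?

Count: 6 vertices, 6 edges.
Vertex 1 has neighbors [0], degree = 1.
Handshaking lemma: 2 * 6 = 12.
A tree on 6 vertices has 5 edges. This graph has 6 edges (1 extra). Not a tree.
Number of triangles = 1.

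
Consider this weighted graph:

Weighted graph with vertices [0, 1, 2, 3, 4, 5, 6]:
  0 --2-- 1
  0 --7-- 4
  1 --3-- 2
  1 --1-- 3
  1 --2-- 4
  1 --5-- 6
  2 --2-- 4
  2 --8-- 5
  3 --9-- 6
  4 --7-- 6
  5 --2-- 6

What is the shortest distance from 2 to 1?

Using Dijkstra's algorithm from vertex 2:
Shortest path: 2 -> 1
Total weight: 3 = 3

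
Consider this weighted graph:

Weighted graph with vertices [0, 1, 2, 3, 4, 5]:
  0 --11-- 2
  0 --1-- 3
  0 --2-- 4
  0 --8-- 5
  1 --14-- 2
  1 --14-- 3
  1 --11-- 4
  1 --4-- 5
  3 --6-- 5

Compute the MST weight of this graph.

Applying Kruskal's algorithm (sort edges by weight, add if no cycle):
  Add (0,3) w=1
  Add (0,4) w=2
  Add (1,5) w=4
  Add (3,5) w=6
  Skip (0,5) w=8 (creates cycle)
  Add (0,2) w=11
  Skip (1,4) w=11 (creates cycle)
  Skip (1,3) w=14 (creates cycle)
  Skip (1,2) w=14 (creates cycle)
MST weight = 24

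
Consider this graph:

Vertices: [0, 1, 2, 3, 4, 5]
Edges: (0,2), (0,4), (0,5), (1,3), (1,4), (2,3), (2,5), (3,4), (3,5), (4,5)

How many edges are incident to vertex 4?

Vertex 4 has neighbors [0, 1, 3, 5], so deg(4) = 4.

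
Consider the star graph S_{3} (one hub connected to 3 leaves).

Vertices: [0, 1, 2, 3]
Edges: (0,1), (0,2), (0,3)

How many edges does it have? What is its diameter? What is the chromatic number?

Star graph S_{3}: the hub connects to all 3 leaves.
Edges = 3.
Diameter = 2 (any leaf to hub is 1, leaf to leaf through hub is 2).
Star graphs are bipartite (hub vs leaves), so chromatic number = 2.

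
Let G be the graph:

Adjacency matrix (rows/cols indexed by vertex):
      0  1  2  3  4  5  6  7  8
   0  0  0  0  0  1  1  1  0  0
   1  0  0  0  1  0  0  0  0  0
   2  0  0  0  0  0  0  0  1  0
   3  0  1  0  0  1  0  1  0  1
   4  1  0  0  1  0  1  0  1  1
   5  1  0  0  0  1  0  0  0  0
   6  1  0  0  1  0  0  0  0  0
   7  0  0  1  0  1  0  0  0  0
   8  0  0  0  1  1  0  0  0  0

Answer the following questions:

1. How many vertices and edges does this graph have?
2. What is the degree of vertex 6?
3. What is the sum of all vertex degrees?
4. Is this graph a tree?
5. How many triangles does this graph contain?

Count: 9 vertices, 11 edges.
Vertex 6 has neighbors [0, 3], degree = 2.
Handshaking lemma: 2 * 11 = 22.
A tree on 9 vertices has 8 edges. This graph has 11 edges (3 extra). Not a tree.
Number of triangles = 2.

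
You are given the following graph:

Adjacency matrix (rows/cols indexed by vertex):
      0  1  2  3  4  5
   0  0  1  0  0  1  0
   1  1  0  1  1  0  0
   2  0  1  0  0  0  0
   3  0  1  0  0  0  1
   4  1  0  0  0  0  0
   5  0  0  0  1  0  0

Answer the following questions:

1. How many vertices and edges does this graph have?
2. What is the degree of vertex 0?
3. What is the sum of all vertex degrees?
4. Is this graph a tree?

Count: 6 vertices, 5 edges.
Vertex 0 has neighbors [1, 4], degree = 2.
Handshaking lemma: 2 * 5 = 10.
A graph is a tree iff it is connected and has exactly n-1 edges. This graph is connected (all 6 vertices in one component) and has 6-1 = 5 edges. It is a tree.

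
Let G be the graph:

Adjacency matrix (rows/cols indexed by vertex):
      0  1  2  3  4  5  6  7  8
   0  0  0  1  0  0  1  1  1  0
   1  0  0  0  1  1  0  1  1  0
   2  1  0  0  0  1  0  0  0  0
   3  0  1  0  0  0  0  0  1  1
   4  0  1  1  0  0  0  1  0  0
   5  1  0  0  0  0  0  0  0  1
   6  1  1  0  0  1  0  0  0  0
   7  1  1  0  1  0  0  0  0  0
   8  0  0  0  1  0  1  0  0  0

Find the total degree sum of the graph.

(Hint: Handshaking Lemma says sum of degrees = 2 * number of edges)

Count edges: 13 edges.
By Handshaking Lemma: sum of degrees = 2 * 13 = 26.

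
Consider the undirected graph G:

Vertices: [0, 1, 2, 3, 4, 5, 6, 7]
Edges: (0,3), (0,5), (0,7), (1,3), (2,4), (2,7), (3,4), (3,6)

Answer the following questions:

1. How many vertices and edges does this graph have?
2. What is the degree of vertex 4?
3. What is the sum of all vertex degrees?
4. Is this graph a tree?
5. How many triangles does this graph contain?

Count: 8 vertices, 8 edges.
Vertex 4 has neighbors [2, 3], degree = 2.
Handshaking lemma: 2 * 8 = 16.
A tree on 8 vertices has 7 edges. This graph has 8 edges (1 extra). Not a tree.
Number of triangles = 0.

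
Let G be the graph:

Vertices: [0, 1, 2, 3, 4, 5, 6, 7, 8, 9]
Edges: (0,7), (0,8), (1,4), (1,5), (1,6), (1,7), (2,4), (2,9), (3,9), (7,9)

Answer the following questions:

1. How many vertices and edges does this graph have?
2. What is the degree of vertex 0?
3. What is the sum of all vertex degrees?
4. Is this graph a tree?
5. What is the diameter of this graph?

Count: 10 vertices, 10 edges.
Vertex 0 has neighbors [7, 8], degree = 2.
Handshaking lemma: 2 * 10 = 20.
A tree on 10 vertices has 9 edges. This graph has 10 edges (1 extra). Not a tree.
Diameter (longest shortest path) = 4.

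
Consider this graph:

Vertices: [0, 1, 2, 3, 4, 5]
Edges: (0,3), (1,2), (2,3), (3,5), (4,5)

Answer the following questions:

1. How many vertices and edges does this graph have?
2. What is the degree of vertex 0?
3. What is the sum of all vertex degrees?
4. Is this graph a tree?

Count: 6 vertices, 5 edges.
Vertex 0 has neighbors [3], degree = 1.
Handshaking lemma: 2 * 5 = 10.
A graph is a tree iff it is connected and has exactly n-1 edges. This graph is connected (all 6 vertices in one component) and has 6-1 = 5 edges. It is a tree.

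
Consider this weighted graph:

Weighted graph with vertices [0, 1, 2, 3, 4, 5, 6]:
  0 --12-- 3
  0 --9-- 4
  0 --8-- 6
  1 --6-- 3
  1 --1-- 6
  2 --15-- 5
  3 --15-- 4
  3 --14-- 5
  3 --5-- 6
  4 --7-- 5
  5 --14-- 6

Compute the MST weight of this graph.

Applying Kruskal's algorithm (sort edges by weight, add if no cycle):
  Add (1,6) w=1
  Add (3,6) w=5
  Skip (1,3) w=6 (creates cycle)
  Add (4,5) w=7
  Add (0,6) w=8
  Add (0,4) w=9
  Skip (0,3) w=12 (creates cycle)
  Skip (3,5) w=14 (creates cycle)
  Skip (5,6) w=14 (creates cycle)
  Add (2,5) w=15
  Skip (3,4) w=15 (creates cycle)
MST weight = 45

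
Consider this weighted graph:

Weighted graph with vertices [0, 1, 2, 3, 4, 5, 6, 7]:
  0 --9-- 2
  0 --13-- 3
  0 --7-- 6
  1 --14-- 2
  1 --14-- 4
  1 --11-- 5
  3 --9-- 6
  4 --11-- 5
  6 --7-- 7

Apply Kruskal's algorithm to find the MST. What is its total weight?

Applying Kruskal's algorithm (sort edges by weight, add if no cycle):
  Add (0,6) w=7
  Add (6,7) w=7
  Add (0,2) w=9
  Add (3,6) w=9
  Add (1,5) w=11
  Add (4,5) w=11
  Skip (0,3) w=13 (creates cycle)
  Add (1,2) w=14
  Skip (1,4) w=14 (creates cycle)
MST weight = 68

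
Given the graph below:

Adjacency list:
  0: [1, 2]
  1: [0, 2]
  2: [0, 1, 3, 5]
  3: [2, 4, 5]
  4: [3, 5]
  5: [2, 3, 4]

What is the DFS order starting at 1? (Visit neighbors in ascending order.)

DFS from vertex 1 (neighbors processed in ascending order):
Visit order: 1, 0, 2, 3, 4, 5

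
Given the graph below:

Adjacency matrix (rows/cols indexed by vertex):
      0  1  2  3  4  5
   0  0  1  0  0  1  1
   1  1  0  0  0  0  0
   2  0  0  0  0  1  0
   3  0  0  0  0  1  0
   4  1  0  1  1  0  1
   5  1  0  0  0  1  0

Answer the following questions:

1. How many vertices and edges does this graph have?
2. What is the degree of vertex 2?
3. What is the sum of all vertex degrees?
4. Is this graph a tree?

Count: 6 vertices, 6 edges.
Vertex 2 has neighbors [4], degree = 1.
Handshaking lemma: 2 * 6 = 12.
A tree on 6 vertices has 5 edges. This graph has 6 edges (1 extra). Not a tree.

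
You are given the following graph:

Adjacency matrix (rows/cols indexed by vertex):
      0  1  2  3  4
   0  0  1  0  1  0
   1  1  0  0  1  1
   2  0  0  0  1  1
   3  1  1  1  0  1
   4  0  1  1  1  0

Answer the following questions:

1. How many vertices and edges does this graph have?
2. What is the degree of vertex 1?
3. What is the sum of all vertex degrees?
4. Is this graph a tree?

Count: 5 vertices, 7 edges.
Vertex 1 has neighbors [0, 3, 4], degree = 3.
Handshaking lemma: 2 * 7 = 14.
A tree on 5 vertices has 4 edges. This graph has 7 edges (3 extra). Not a tree.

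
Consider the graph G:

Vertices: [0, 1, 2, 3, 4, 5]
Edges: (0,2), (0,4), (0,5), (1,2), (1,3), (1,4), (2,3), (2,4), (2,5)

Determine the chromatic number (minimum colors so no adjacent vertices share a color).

The graph has a maximum clique of size 3 (lower bound on chromatic number).
A valid 3-coloring: {0: 1, 1: 1, 2: 0, 3: 2, 4: 2, 5: 2}.
Chromatic number = 3.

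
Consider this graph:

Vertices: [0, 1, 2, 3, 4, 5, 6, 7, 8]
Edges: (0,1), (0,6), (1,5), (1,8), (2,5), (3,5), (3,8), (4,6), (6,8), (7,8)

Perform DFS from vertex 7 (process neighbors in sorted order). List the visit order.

DFS from vertex 7 (neighbors processed in ascending order):
Visit order: 7, 8, 1, 0, 6, 4, 5, 2, 3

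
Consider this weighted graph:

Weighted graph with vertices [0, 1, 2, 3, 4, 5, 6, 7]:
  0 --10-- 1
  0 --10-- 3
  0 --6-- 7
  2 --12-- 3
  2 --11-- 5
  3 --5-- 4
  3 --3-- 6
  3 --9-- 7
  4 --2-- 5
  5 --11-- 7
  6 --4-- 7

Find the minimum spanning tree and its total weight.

Applying Kruskal's algorithm (sort edges by weight, add if no cycle):
  Add (4,5) w=2
  Add (3,6) w=3
  Add (6,7) w=4
  Add (3,4) w=5
  Add (0,7) w=6
  Skip (3,7) w=9 (creates cycle)
  Add (0,1) w=10
  Skip (0,3) w=10 (creates cycle)
  Add (2,5) w=11
  Skip (5,7) w=11 (creates cycle)
  Skip (2,3) w=12 (creates cycle)
MST weight = 41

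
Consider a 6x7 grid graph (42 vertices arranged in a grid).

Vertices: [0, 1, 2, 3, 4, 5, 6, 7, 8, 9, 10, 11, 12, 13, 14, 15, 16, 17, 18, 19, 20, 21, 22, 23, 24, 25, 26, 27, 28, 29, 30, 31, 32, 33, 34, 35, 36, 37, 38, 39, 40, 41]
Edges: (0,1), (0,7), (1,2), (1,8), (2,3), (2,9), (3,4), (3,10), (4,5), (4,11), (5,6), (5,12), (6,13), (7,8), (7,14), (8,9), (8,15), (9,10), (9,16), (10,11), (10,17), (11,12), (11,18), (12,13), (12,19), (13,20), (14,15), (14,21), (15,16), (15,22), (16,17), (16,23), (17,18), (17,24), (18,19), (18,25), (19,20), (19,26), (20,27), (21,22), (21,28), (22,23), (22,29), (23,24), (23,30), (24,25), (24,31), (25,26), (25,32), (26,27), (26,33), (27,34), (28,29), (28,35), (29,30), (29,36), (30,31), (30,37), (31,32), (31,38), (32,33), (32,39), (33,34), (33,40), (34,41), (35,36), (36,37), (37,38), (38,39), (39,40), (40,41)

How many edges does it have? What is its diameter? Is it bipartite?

A 6x7 grid has 35 vertical edges and 36 horizontal edges.
Total edges = 35 + 36 = 71.
Diameter = (6-1) + (7-1) = 11 (corner to opposite corner).
Grid graphs are bipartite (checkerboard coloring).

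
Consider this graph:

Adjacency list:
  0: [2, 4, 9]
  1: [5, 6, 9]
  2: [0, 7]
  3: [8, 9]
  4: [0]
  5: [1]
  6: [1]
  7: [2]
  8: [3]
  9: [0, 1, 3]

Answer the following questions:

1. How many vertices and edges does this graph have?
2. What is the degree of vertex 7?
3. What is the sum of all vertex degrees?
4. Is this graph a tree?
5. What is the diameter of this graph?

Count: 10 vertices, 9 edges.
Vertex 7 has neighbors [2], degree = 1.
Handshaking lemma: 2 * 9 = 18.
A graph is a tree iff it is connected and has exactly n-1 edges. This graph is connected (all 10 vertices in one component) and has 10-1 = 9 edges. It is a tree.
Diameter (longest shortest path) = 5.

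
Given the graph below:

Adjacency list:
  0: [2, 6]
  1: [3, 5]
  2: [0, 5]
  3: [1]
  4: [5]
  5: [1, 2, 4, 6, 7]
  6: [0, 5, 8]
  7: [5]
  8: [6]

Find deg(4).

Vertex 4 has neighbors [5], so deg(4) = 1.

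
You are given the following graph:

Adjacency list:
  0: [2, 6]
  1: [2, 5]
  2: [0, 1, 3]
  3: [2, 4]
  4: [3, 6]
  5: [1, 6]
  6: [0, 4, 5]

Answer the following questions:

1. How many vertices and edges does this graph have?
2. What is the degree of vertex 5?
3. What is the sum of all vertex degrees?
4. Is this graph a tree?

Count: 7 vertices, 8 edges.
Vertex 5 has neighbors [1, 6], degree = 2.
Handshaking lemma: 2 * 8 = 16.
A tree on 7 vertices has 6 edges. This graph has 8 edges (2 extra). Not a tree.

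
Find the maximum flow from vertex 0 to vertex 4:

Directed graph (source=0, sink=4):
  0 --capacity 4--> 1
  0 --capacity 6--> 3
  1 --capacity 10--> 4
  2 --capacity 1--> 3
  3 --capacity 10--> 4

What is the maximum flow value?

Computing max flow:
  Flow on (0->1): 4/4
  Flow on (0->3): 6/6
  Flow on (1->4): 4/10
  Flow on (3->4): 6/10
Maximum flow = 10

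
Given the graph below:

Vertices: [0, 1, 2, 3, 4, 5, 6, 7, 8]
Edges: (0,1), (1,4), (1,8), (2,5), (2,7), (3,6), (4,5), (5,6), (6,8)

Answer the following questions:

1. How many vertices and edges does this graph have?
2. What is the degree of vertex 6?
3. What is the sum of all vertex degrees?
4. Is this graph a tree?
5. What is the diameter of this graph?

Count: 9 vertices, 9 edges.
Vertex 6 has neighbors [3, 5, 8], degree = 3.
Handshaking lemma: 2 * 9 = 18.
A tree on 9 vertices has 8 edges. This graph has 9 edges (1 extra). Not a tree.
Diameter (longest shortest path) = 5.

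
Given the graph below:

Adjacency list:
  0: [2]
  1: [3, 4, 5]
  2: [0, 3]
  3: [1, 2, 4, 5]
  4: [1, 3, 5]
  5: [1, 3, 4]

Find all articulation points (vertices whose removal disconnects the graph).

An articulation point is a vertex whose removal disconnects the graph.
Articulation points: [2, 3]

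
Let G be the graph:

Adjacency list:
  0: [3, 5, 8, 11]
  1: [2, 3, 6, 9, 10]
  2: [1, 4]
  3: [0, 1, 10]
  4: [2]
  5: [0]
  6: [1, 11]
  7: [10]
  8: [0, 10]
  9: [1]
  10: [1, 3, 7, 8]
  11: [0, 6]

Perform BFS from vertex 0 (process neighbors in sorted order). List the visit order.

BFS from vertex 0 (neighbors processed in ascending order):
Visit order: 0, 3, 5, 8, 11, 1, 10, 6, 2, 9, 7, 4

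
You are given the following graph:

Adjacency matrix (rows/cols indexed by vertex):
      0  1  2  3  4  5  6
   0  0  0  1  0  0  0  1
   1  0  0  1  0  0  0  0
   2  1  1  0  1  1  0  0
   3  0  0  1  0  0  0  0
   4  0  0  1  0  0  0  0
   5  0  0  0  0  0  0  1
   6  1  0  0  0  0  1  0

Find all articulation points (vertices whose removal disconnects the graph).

An articulation point is a vertex whose removal disconnects the graph.
Articulation points: [0, 2, 6]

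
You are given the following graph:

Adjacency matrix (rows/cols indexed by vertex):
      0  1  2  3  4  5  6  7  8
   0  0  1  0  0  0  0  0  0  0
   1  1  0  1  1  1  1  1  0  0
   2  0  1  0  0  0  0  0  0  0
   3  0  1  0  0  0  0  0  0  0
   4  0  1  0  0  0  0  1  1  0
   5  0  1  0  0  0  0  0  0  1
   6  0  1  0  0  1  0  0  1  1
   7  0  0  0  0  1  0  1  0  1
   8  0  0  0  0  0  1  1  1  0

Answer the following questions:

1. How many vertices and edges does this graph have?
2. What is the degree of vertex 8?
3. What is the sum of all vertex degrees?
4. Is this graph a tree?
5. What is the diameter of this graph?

Count: 9 vertices, 12 edges.
Vertex 8 has neighbors [5, 6, 7], degree = 3.
Handshaking lemma: 2 * 12 = 24.
A tree on 9 vertices has 8 edges. This graph has 12 edges (4 extra). Not a tree.
Diameter (longest shortest path) = 3.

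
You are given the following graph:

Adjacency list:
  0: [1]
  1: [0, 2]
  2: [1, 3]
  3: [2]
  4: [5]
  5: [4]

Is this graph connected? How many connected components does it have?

Checking connectivity: the graph has 2 connected component(s).
Components: [[0, 1, 2, 3], [4, 5]]. The graph is NOT connected.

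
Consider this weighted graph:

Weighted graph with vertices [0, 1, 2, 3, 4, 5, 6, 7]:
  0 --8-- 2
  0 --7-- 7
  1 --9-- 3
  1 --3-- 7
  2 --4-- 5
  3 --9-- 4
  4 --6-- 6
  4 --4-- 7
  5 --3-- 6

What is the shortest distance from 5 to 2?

Using Dijkstra's algorithm from vertex 5:
Shortest path: 5 -> 2
Total weight: 4 = 4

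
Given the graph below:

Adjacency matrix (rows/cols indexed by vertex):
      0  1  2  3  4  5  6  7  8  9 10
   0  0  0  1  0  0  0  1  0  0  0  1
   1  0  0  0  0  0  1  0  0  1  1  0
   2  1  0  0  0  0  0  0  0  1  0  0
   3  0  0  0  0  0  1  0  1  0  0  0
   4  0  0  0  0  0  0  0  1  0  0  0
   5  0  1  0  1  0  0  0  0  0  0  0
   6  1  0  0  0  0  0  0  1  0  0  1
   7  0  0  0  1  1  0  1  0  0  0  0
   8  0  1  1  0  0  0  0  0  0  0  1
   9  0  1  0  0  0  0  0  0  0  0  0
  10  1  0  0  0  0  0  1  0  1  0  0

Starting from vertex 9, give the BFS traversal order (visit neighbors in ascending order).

BFS from vertex 9 (neighbors processed in ascending order):
Visit order: 9, 1, 5, 8, 3, 2, 10, 7, 0, 6, 4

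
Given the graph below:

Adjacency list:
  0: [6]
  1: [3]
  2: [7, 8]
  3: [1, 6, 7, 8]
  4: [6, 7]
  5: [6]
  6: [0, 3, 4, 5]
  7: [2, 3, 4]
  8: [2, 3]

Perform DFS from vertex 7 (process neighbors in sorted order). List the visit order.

DFS from vertex 7 (neighbors processed in ascending order):
Visit order: 7, 2, 8, 3, 1, 6, 0, 4, 5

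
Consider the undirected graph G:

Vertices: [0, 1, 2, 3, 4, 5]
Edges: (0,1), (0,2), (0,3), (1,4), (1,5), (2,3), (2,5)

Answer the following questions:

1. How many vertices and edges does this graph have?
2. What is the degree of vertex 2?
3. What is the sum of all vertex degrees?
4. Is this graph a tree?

Count: 6 vertices, 7 edges.
Vertex 2 has neighbors [0, 3, 5], degree = 3.
Handshaking lemma: 2 * 7 = 14.
A tree on 6 vertices has 5 edges. This graph has 7 edges (2 extra). Not a tree.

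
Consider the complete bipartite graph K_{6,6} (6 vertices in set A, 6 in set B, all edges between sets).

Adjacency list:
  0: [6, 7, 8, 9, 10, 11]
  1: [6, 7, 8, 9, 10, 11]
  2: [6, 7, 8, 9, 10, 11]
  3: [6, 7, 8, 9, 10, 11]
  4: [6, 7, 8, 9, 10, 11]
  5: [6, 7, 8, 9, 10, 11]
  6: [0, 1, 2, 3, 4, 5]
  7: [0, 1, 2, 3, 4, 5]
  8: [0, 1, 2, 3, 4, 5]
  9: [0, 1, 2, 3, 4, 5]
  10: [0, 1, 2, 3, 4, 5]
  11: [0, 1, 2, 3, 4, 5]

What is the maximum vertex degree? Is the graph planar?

Set-A vertices have degree 6; set-B vertices have degree 6. Maximum degree = max(6,6) = 6.
K_{6,6} contains K_{3,3} as a subgraph (since both sides have >= 3 vertices); by Kuratowski's theorem it is not planar.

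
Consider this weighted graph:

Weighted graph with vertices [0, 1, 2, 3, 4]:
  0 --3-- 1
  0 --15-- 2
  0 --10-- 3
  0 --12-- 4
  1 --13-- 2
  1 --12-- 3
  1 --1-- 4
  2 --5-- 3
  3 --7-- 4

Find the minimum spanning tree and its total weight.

Applying Kruskal's algorithm (sort edges by weight, add if no cycle):
  Add (1,4) w=1
  Add (0,1) w=3
  Add (2,3) w=5
  Add (3,4) w=7
  Skip (0,3) w=10 (creates cycle)
  Skip (0,4) w=12 (creates cycle)
  Skip (1,3) w=12 (creates cycle)
  Skip (1,2) w=13 (creates cycle)
  Skip (0,2) w=15 (creates cycle)
MST weight = 16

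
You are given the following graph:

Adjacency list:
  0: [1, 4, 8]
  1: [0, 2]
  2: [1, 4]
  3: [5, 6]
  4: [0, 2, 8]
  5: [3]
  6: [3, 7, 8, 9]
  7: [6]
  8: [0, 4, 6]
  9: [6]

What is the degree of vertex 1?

Vertex 1 has neighbors [0, 2], so deg(1) = 2.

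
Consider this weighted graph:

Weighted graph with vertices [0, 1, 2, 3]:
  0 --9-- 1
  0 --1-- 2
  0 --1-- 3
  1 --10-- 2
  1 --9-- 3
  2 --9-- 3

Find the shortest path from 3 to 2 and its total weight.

Using Dijkstra's algorithm from vertex 3:
Shortest path: 3 -> 0 -> 2
Total weight: 1 + 1 = 2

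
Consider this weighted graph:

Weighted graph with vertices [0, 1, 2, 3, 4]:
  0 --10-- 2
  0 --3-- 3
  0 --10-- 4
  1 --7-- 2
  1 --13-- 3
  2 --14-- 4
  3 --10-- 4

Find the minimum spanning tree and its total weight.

Applying Kruskal's algorithm (sort edges by weight, add if no cycle):
  Add (0,3) w=3
  Add (1,2) w=7
  Add (0,2) w=10
  Add (0,4) w=10
  Skip (3,4) w=10 (creates cycle)
  Skip (1,3) w=13 (creates cycle)
  Skip (2,4) w=14 (creates cycle)
MST weight = 30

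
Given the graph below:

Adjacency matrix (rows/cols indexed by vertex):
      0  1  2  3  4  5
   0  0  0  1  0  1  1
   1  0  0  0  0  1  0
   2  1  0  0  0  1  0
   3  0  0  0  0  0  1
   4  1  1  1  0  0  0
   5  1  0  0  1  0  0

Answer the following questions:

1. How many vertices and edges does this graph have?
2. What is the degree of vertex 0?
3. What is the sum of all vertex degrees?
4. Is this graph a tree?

Count: 6 vertices, 6 edges.
Vertex 0 has neighbors [2, 4, 5], degree = 3.
Handshaking lemma: 2 * 6 = 12.
A tree on 6 vertices has 5 edges. This graph has 6 edges (1 extra). Not a tree.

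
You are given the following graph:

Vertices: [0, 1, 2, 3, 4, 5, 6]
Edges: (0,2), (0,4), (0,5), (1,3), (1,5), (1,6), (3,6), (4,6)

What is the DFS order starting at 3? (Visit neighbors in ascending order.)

DFS from vertex 3 (neighbors processed in ascending order):
Visit order: 3, 1, 5, 0, 2, 4, 6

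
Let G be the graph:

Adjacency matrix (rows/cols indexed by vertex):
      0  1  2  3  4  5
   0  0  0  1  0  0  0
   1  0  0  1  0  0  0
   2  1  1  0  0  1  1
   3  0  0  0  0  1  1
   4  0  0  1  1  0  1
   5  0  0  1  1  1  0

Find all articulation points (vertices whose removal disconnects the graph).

An articulation point is a vertex whose removal disconnects the graph.
Articulation points: [2]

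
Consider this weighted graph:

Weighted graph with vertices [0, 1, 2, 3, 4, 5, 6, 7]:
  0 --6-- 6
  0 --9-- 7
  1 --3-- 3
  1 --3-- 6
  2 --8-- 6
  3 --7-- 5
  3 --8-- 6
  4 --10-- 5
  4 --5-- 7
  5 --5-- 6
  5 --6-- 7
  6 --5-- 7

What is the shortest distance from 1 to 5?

Using Dijkstra's algorithm from vertex 1:
Shortest path: 1 -> 6 -> 5
Total weight: 3 + 5 = 8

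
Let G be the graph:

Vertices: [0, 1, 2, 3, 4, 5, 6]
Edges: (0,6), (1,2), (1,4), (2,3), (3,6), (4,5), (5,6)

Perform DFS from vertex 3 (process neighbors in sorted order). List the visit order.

DFS from vertex 3 (neighbors processed in ascending order):
Visit order: 3, 2, 1, 4, 5, 6, 0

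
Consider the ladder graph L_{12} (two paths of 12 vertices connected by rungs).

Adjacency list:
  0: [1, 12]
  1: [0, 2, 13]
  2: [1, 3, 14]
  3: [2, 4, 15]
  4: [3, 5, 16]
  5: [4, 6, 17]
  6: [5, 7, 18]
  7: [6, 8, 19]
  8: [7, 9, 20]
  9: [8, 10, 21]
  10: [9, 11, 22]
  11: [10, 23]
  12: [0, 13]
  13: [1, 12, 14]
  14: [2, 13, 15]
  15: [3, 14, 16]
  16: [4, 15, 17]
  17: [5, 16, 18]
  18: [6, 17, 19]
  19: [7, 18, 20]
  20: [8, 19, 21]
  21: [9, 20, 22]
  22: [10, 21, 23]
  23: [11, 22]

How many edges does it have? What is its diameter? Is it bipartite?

Ladder graph L_{12}: 12 rungs + 2 * (12-1) path edges = 12 + 22 = 34 edges.
Diameter = 12.
Ladder graphs are bipartite (alternating coloring along each path).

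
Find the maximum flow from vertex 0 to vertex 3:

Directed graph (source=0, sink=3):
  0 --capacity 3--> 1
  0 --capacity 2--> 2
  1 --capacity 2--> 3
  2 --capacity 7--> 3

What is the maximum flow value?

Computing max flow:
  Flow on (0->1): 2/3
  Flow on (0->2): 2/2
  Flow on (1->3): 2/2
  Flow on (2->3): 2/7
Maximum flow = 4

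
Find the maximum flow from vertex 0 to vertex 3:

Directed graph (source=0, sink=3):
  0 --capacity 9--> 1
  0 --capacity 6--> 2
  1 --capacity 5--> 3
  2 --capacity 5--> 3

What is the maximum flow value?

Computing max flow:
  Flow on (0->1): 5/9
  Flow on (0->2): 5/6
  Flow on (1->3): 5/5
  Flow on (2->3): 5/5
Maximum flow = 10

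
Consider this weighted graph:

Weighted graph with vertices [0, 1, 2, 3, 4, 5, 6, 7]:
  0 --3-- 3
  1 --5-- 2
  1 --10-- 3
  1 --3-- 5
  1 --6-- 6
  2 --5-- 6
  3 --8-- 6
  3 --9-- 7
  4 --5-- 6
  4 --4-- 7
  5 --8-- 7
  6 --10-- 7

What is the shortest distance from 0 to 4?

Using Dijkstra's algorithm from vertex 0:
Shortest path: 0 -> 3 -> 7 -> 4
Total weight: 3 + 9 + 4 = 16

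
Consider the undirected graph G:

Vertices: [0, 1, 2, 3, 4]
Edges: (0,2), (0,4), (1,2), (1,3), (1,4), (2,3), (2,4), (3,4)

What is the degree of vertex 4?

Vertex 4 has neighbors [0, 1, 2, 3], so deg(4) = 4.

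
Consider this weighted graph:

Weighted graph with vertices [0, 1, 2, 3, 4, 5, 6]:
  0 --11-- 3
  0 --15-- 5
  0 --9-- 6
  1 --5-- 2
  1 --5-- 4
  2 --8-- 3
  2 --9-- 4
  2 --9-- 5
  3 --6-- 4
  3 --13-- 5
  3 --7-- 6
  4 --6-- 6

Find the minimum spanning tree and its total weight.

Applying Kruskal's algorithm (sort edges by weight, add if no cycle):
  Add (1,2) w=5
  Add (1,4) w=5
  Add (3,4) w=6
  Add (4,6) w=6
  Skip (3,6) w=7 (creates cycle)
  Skip (2,3) w=8 (creates cycle)
  Add (0,6) w=9
  Add (2,5) w=9
  Skip (2,4) w=9 (creates cycle)
  Skip (0,3) w=11 (creates cycle)
  Skip (3,5) w=13 (creates cycle)
  Skip (0,5) w=15 (creates cycle)
MST weight = 40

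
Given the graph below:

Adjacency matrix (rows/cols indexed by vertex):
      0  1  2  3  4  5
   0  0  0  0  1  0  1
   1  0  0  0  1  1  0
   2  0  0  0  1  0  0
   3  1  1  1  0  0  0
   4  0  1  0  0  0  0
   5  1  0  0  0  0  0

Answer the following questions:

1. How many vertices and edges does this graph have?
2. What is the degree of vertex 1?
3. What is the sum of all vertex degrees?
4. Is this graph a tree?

Count: 6 vertices, 5 edges.
Vertex 1 has neighbors [3, 4], degree = 2.
Handshaking lemma: 2 * 5 = 10.
A graph is a tree iff it is connected and has exactly n-1 edges. This graph is connected (all 6 vertices in one component) and has 6-1 = 5 edges. It is a tree.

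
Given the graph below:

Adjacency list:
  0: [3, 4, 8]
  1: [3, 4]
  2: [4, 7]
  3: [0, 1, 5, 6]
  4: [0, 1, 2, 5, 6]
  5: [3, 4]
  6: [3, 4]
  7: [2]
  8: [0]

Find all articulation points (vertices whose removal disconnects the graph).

An articulation point is a vertex whose removal disconnects the graph.
Articulation points: [0, 2, 4]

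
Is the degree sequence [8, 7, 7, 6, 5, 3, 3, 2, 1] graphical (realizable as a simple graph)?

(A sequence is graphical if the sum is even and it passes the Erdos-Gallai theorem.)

Sum of degrees = 42. Sum is even but fails Erdos-Gallai. The sequence is NOT graphical.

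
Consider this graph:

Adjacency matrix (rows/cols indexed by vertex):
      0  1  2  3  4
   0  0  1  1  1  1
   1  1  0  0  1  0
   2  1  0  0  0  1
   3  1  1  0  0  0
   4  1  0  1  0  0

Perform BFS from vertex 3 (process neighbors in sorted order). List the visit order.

BFS from vertex 3 (neighbors processed in ascending order):
Visit order: 3, 0, 1, 2, 4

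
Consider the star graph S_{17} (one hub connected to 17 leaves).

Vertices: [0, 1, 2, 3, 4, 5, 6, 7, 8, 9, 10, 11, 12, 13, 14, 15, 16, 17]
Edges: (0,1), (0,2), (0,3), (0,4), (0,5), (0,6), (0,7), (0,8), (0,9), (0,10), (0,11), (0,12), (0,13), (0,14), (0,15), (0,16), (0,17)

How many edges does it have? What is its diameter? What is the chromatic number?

Star graph S_{17}: the hub connects to all 17 leaves.
Edges = 17.
Diameter = 2 (any leaf to hub is 1, leaf to leaf through hub is 2).
Star graphs are bipartite (hub vs leaves), so chromatic number = 2.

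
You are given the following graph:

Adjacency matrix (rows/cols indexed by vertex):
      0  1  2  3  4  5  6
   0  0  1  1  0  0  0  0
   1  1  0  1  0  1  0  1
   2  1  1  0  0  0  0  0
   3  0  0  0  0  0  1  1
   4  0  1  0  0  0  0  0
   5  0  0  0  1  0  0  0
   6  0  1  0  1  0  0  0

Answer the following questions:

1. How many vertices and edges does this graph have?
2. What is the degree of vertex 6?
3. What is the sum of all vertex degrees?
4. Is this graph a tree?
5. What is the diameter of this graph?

Count: 7 vertices, 7 edges.
Vertex 6 has neighbors [1, 3], degree = 2.
Handshaking lemma: 2 * 7 = 14.
A tree on 7 vertices has 6 edges. This graph has 7 edges (1 extra). Not a tree.
Diameter (longest shortest path) = 4.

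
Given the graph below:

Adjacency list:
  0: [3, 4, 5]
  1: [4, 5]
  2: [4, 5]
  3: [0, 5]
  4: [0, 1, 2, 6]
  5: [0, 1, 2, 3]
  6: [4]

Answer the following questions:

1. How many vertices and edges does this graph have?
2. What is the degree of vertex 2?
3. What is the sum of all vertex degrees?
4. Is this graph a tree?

Count: 7 vertices, 9 edges.
Vertex 2 has neighbors [4, 5], degree = 2.
Handshaking lemma: 2 * 9 = 18.
A tree on 7 vertices has 6 edges. This graph has 9 edges (3 extra). Not a tree.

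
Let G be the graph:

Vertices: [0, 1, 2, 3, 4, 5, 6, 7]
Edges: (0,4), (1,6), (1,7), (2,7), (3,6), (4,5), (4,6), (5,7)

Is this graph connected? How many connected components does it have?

Checking connectivity: the graph has 1 connected component(s).
All vertices are reachable from each other. The graph IS connected.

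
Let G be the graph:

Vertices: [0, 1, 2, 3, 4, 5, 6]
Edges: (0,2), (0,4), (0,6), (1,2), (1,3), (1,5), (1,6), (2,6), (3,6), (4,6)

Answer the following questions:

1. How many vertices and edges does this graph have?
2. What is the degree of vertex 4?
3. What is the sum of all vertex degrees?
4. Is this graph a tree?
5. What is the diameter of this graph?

Count: 7 vertices, 10 edges.
Vertex 4 has neighbors [0, 6], degree = 2.
Handshaking lemma: 2 * 10 = 20.
A tree on 7 vertices has 6 edges. This graph has 10 edges (4 extra). Not a tree.
Diameter (longest shortest path) = 3.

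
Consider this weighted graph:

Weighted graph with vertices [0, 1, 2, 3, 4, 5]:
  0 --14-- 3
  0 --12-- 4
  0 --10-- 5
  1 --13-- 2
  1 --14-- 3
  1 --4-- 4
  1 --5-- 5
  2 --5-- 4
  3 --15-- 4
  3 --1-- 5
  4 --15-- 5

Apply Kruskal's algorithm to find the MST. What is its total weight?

Applying Kruskal's algorithm (sort edges by weight, add if no cycle):
  Add (3,5) w=1
  Add (1,4) w=4
  Add (1,5) w=5
  Add (2,4) w=5
  Add (0,5) w=10
  Skip (0,4) w=12 (creates cycle)
  Skip (1,2) w=13 (creates cycle)
  Skip (0,3) w=14 (creates cycle)
  Skip (1,3) w=14 (creates cycle)
  Skip (3,4) w=15 (creates cycle)
  Skip (4,5) w=15 (creates cycle)
MST weight = 25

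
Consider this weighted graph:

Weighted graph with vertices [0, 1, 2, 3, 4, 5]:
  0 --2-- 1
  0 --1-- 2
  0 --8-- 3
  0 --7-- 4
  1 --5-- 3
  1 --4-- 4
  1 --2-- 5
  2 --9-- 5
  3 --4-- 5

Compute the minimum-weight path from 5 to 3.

Using Dijkstra's algorithm from vertex 5:
Shortest path: 5 -> 3
Total weight: 4 = 4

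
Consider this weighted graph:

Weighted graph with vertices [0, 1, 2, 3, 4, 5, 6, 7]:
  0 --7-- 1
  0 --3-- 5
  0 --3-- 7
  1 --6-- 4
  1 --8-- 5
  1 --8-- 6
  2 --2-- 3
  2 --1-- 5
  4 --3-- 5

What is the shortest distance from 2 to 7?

Using Dijkstra's algorithm from vertex 2:
Shortest path: 2 -> 5 -> 0 -> 7
Total weight: 1 + 3 + 3 = 7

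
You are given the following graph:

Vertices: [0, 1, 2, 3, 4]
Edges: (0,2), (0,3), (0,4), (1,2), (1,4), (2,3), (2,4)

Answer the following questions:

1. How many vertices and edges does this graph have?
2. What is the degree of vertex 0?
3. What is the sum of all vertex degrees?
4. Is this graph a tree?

Count: 5 vertices, 7 edges.
Vertex 0 has neighbors [2, 3, 4], degree = 3.
Handshaking lemma: 2 * 7 = 14.
A tree on 5 vertices has 4 edges. This graph has 7 edges (3 extra). Not a tree.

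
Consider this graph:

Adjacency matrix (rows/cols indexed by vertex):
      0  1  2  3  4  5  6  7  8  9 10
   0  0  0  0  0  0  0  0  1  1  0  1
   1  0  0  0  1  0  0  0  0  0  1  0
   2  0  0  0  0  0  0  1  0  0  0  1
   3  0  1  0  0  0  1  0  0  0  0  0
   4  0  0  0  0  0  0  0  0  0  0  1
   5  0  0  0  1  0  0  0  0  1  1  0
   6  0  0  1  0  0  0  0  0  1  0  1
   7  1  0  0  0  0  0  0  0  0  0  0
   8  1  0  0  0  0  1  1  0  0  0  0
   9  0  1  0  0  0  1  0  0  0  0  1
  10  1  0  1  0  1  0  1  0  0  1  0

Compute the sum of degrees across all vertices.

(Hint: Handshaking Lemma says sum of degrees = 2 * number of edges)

Count edges: 14 edges.
By Handshaking Lemma: sum of degrees = 2 * 14 = 28.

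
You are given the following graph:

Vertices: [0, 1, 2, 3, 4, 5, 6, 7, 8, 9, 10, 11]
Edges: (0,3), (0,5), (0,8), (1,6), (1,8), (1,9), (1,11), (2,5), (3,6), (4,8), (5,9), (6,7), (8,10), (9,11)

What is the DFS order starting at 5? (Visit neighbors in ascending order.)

DFS from vertex 5 (neighbors processed in ascending order):
Visit order: 5, 0, 3, 6, 1, 8, 4, 10, 9, 11, 7, 2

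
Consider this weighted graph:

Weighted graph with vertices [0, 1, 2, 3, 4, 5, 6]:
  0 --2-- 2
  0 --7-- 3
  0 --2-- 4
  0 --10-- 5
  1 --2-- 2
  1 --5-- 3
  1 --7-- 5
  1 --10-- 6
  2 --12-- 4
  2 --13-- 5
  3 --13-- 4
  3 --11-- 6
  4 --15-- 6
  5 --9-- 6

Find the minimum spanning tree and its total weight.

Applying Kruskal's algorithm (sort edges by weight, add if no cycle):
  Add (0,4) w=2
  Add (0,2) w=2
  Add (1,2) w=2
  Add (1,3) w=5
  Skip (0,3) w=7 (creates cycle)
  Add (1,5) w=7
  Add (5,6) w=9
  Skip (0,5) w=10 (creates cycle)
  Skip (1,6) w=10 (creates cycle)
  Skip (3,6) w=11 (creates cycle)
  Skip (2,4) w=12 (creates cycle)
  Skip (2,5) w=13 (creates cycle)
  Skip (3,4) w=13 (creates cycle)
  Skip (4,6) w=15 (creates cycle)
MST weight = 27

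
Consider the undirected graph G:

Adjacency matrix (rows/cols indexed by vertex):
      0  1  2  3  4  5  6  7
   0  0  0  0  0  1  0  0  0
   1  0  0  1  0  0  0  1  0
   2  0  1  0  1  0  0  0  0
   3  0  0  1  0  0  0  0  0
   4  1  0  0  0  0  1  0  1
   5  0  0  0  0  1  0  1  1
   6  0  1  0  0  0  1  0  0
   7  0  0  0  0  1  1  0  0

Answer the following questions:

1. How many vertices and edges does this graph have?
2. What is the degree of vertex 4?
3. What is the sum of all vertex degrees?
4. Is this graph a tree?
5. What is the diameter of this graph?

Count: 8 vertices, 8 edges.
Vertex 4 has neighbors [0, 5, 7], degree = 3.
Handshaking lemma: 2 * 8 = 16.
A tree on 8 vertices has 7 edges. This graph has 8 edges (1 extra). Not a tree.
Diameter (longest shortest path) = 6.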